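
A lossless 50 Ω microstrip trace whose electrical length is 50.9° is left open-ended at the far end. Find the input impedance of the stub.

tan(βl) = 1.23
For an open-ended stub, Z_in = −jZ_0·cot(βl) = −jZ_0/tan(βl)

Z_in ≈ −j40.6 Ω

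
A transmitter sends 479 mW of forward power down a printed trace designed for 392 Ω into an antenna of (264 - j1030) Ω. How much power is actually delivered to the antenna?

|Γ| = |(-128 − j1030)/(656 − j1030)| = 0.85
|Γ|² = 0.722
P_refl = |Γ|²·P_inc = 346 mW, P_del = (1 − |Γ|²)·P_inc = 133 mW

P_delivered ≈ 133 mW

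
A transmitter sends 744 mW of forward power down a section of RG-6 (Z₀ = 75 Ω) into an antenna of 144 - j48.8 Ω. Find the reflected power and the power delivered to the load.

|Γ| = |(69 − j48.8)/(219 − j48.8)| = 0.377
|Γ|² = 0.142
P_refl = |Γ|²·P_inc = 106 mW, P_del = (1 − |Γ|²)·P_inc = 638 mW

P_reflected ≈ 106 mW; P_delivered ≈ 638 mW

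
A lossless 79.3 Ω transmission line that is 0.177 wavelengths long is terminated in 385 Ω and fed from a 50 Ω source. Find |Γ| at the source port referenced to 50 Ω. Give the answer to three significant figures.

βl = 2π × 0.177 = 63.7°
tan(βl) = 2.03
Z_in = Z_0·(Z_L + jZ_0·tanβl)/(Z_0 + jZ_L·tanβl) = 20.1 − j37.1 Ω
Γ_s = (Z_in − Z_s)/(Z_in + Z_s) = (-29.9 − j37.1)/(70.1 − j37.1), |Γ_s| = 0.601

|Γ| ≈ 0.601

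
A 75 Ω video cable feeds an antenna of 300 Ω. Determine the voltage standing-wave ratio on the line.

Γ = (300 − 75)/(300 + 75) = 0.6
VSWR = (1 + 0.6)/(1 − 0.6)

VSWR ≈ 4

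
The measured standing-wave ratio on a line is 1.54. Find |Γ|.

|Γ| = (S − 1)/(S + 1) = (1.54 − 1)/(1.54 + 1) = 0.54/2.54

|Γ| ≈ 0.213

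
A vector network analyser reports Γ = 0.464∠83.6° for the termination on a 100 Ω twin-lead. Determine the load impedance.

Z_L = Z_0·(1 + Γ)/(1 − Γ) = 100·(1.05 + j0.461)/(0.948 − j0.461)

Z_L ≈ 70.6 + j82.9 Ω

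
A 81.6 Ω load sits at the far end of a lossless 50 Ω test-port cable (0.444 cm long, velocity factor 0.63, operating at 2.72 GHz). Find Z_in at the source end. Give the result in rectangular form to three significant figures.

Z_in ≈ 65.1 − j23.9 Ω

λ = v/f = 0.63·c / 2.72 GHz = 0.0695 m
βl = 2π·l/λ = 2π × 0.0639 = 23°
tan(βl) = tan(23°) = 0.425
Z_in = Z_0·(Z_L + jZ_0·tanβl)/(Z_0 + jZ_L·tanβl)
     = 50·(81.6 + j21.2)/(50 + j34.6)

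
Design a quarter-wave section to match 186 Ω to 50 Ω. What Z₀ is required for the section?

Z_qwt = √(Z_0·R_L) = √(50 × 186) = √9300

Z_qwt ≈ 96.4 Ω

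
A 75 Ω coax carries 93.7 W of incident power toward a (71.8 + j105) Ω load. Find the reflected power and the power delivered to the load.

|Γ| = |(-3.2 + j105)/(146.8 + j105)| = 0.582
|Γ|² = 0.339
P_refl = |Γ|²·P_inc = 31.7 W, P_del = (1 − |Γ|²)·P_inc = 62 W

P_reflected ≈ 31.7 W; P_delivered ≈ 62 W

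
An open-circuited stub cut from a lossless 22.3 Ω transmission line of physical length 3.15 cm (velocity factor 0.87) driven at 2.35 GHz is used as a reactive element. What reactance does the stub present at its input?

X_in ≈ 4.78 Ω (inductive)

λ = v/f = 0.87·c / 2.35 GHz = 0.111 m
βl = 2π·l/λ = 2π × 0.284 = 102°
tan(βl) = -4.66
For an open-circuited stub, Z_in = −jZ_0·cot(βl) = −jZ_0/tan(βl)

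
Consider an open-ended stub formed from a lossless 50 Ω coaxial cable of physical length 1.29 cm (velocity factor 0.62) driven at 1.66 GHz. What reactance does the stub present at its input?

X_in ≈ -56.6 Ω (capacitive)

λ = v/f = 0.62·c / 1.66 GHz = 0.112 m
βl = 2π·l/λ = 2π × 0.115 = 41.4°
tan(βl) = 0.883
For an open-ended stub, Z_in = −jZ_0·cot(βl) = −jZ_0/tan(βl)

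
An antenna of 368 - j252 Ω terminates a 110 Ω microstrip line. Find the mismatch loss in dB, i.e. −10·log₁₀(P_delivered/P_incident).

Γ = (258 − j252)/(478 − j252), |Γ| = 0.667
|Γ|² = 0.445, so P_del/P_inc = 1 − |Γ|² = 0.555
ML = −10·log₁₀(1 − |Γ|²)

mismatch loss ≈ 2.56 dB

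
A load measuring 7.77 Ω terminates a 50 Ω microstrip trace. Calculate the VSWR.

Γ = (7.77 − 50)/(7.77 + 50) = -0.731
VSWR = (1 + 0.731)/(1 − 0.731)

VSWR ≈ 6.44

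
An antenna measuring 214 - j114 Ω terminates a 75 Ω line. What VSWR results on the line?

VSWR ≈ 3.75

Γ = (Z_L − Z_0)/(Z_L + Z_0) = (139 − j114)/(289 − j114)
|Γ| = 180/311 = 0.579
VSWR = (1 + |Γ|)/(1 − |Γ|) = 1.58/0.421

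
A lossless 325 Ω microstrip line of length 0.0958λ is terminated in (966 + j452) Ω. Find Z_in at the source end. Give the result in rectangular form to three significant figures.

βl = 2π × 0.0958 = 34.5°
tan(βl) = tan(34.5°) = 0.687
Z_in = Z_0·(Z_L + jZ_0·tanβl)/(Z_0 + jZ_L·tanβl)
     = 325·(966 + j675)/(14.5 + j664)

Z_in ≈ 341 − j466 Ω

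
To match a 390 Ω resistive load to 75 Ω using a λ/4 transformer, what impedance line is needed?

Z_qwt = √(Z_0·R_L) = √(75 × 390) = √29250

Z_qwt ≈ 171 Ω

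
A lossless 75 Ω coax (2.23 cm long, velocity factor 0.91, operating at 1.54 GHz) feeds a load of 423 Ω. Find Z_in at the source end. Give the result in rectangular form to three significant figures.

Z_in ≈ 25.5 − j69.8 Ω

λ = v/f = 0.91·c / 1.54 GHz = 0.177 m
βl = 2π·l/λ = 2π × 0.126 = 45.3°
tan(βl) = tan(45.3°) = 1.01
Z_in = Z_0·(Z_L + jZ_0·tanβl)/(Z_0 + jZ_L·tanβl)
     = 75·(423 + j75.8)/(75 + j427)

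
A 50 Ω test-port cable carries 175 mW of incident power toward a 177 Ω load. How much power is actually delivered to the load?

Γ = (177 − 50)/(177 + 50) = 0.559
|Γ|² = 0.313
P_refl = |Γ|²·P_inc = 54.8 mW, P_del = (1 − |Γ|²)·P_inc = 120 mW

P_delivered ≈ 120 mW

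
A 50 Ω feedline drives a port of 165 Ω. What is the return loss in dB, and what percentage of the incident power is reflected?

RL ≈ 5.43 dB; 28.6% of incident power reflected

Γ = (165 − 50)/(165 + 50) = 0.535
RL = −20·log₁₀(0.535) = 5.43 dB
P_refl/P_inc = |Γ|² = 0.286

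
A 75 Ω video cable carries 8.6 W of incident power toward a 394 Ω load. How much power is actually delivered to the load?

P_delivered ≈ 4.62 W

Γ = (394 − 75)/(394 + 75) = 0.68
|Γ|² = 0.463
P_refl = |Γ|²·P_inc = 3.98 W, P_del = (1 − |Γ|²)·P_inc = 4.62 W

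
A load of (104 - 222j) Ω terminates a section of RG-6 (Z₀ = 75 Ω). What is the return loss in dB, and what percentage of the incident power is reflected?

Γ = (29 − j222)/(179 − j222), |Γ| = 0.785
RL = −20·log₁₀(0.785) = 2.1 dB
P_refl/P_inc = |Γ|² = 0.616

RL ≈ 2.1 dB; 61.6% of incident power reflected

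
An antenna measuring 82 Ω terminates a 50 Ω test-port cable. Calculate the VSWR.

Γ = (82 − 50)/(82 + 50) = 0.242
VSWR = (1 + 0.242)/(1 − 0.242)

VSWR ≈ 1.64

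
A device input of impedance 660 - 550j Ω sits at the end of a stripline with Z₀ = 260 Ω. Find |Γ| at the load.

|Γ| ≈ 0.634

Γ = (Z_L − Z_0)/(Z_L + Z_0) = (400 − j550)/(920 − j550)
|Γ| = 680/1070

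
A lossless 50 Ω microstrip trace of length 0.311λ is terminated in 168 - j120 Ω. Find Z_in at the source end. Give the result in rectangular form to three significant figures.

Z_in ≈ 12.8 + j27.8 Ω

βl = 2π × 0.311 = 112°
tan(βl) = tan(112°) = -2.48
Z_in = Z_0·(Z_L + jZ_0·tanβl)/(Z_0 + jZ_L·tanβl)
     = 50·(168 − j244)/(-248 − j417)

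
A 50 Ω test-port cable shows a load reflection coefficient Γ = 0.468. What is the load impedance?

Z_L = Z_0·(1 + Γ)/(1 − Γ) = 50·(1.47)/(0.532)

Z_L ≈ 138 Ω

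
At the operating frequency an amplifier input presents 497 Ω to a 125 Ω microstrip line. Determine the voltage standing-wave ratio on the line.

Γ = (497 − 125)/(497 + 125) = 0.598
VSWR = (1 + 0.598)/(1 − 0.598)

VSWR ≈ 3.98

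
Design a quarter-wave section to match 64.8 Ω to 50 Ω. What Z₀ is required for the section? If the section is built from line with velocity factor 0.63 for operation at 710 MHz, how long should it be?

Z_qwt ≈ 56.9 Ω; length ≈ 6.65 cm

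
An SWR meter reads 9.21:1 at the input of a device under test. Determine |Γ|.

|Γ| = (S − 1)/(S + 1) = (9.21 − 1)/(9.21 + 1) = 8.21/10.2

|Γ| ≈ 0.804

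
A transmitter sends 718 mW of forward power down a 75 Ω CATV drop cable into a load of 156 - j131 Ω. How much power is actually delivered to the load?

P_delivered ≈ 476 mW

|Γ| = |(81 − j131)/(231 − j131)| = 0.58
|Γ|² = 0.336
P_refl = |Γ|²·P_inc = 242 mW, P_del = (1 − |Γ|²)·P_inc = 476 mW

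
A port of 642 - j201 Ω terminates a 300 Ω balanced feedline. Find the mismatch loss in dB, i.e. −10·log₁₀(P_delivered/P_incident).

mismatch loss ≈ 0.807 dB

Γ = (342 − j201)/(942 − j201), |Γ| = 0.412
|Γ|² = 0.17, so P_del/P_inc = 1 − |Γ|² = 0.83
ML = −10·log₁₀(1 − |Γ|²)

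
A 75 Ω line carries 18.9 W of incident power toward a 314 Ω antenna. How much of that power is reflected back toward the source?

P_reflected ≈ 7.13 W

Γ = (314 − 75)/(314 + 75) = 0.614
|Γ|² = 0.377
P_refl = |Γ|²·P_inc = 7.13 W, P_del = (1 − |Γ|²)·P_inc = 11.8 W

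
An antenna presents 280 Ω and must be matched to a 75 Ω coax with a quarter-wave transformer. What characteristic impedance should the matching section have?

Z_qwt ≈ 145 Ω

Z_qwt = √(Z_0·R_L) = √(75 × 280) = √21000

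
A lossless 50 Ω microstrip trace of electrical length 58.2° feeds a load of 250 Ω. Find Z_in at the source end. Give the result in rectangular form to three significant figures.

tan(βl) = tan(58.2°) = 1.61
Z_in = Z_0·(Z_L + jZ_0·tanβl)/(Z_0 + jZ_L·tanβl)
     = 50·(250 + j80.6)/(50 + j403)

Z_in ≈ 13.6 − j29.3 Ω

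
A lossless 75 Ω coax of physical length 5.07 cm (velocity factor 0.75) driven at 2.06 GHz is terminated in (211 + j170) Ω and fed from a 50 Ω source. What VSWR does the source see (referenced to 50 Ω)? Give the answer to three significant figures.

λ = v/f = 0.75·c / 2.06 GHz = 0.109 m
βl = 2π·l/λ = 2π × 0.464 = 167°
tan(βl) = -0.229
Z_in = Z_0·(Z_L + jZ_0·tanβl)/(Z_0 + jZ_L·tanβl) = 81.6 + j135 Ω
Γ_s = (Z_in − Z_s)/(Z_in + Z_s) = (31.6 + j135)/(132 + j135), |Γ_s| = 0.736
VSWR = (1 + |Γ_s|)/(1 − |Γ_s|)

VSWR ≈ 6.57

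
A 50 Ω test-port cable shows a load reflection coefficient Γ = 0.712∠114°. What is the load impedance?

Z_L = Z_0·(1 + Γ)/(1 − Γ) = 50·(0.71 + j0.65)/(1.29 − j0.65)

Z_L ≈ 11.8 + j31.2 Ω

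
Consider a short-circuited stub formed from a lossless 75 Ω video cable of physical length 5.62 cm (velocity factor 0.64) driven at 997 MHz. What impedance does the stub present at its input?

λ = v/f = 0.64·c / 997 MHz = 0.193 m
βl = 2π·l/λ = 2π × 0.292 = 105°
tan(βl) = -3.72
For a short-circuited stub, Z_in = jZ_0·tan(βl)

Z_in ≈ −j279 Ω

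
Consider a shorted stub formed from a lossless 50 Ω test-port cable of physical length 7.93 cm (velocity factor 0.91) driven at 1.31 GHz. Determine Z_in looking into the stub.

λ = v/f = 0.91·c / 1.31 GHz = 0.208 m
βl = 2π·l/λ = 2π × 0.381 = 137°
tan(βl) = -0.933
For a shorted stub, Z_in = jZ_0·tan(βl)

Z_in ≈ −j46.6 Ω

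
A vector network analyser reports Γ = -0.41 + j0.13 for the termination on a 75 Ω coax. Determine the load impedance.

Z_L ≈ 30.5 + j9.73 Ω

Z_L = Z_0·(1 + Γ)/(1 − Γ) = 75·(0.59 + j0.13)/(1.41 − j0.13)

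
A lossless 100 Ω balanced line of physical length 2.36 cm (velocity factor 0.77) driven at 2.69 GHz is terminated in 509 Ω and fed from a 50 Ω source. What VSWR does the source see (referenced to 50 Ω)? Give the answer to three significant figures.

λ = v/f = 0.77·c / 2.69 GHz = 0.0859 m
βl = 2π·l/λ = 2π × 0.275 = 98.9°
tan(βl) = -6.36
Z_in = Z_0·(Z_L + jZ_0·tanβl)/(Z_0 + jZ_L·tanβl) = 20.1 + j15.1 Ω
Γ_s = (Z_in − Z_s)/(Z_in + Z_s) = (-29.9 + j15.1)/(70.1 + j15.1), |Γ_s| = 0.467
VSWR = (1 + |Γ_s|)/(1 − |Γ_s|)

VSWR ≈ 2.75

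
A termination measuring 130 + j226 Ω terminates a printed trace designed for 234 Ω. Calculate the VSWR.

VSWR ≈ 3.77

Γ = (Z_L − Z_0)/(Z_L + Z_0) = (-104 + j226)/(364 + j226)
|Γ| = 249/428 = 0.581
VSWR = (1 + |Γ|)/(1 − |Γ|) = 1.58/0.419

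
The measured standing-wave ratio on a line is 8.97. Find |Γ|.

|Γ| = (S − 1)/(S + 1) = (8.97 − 1)/(8.97 + 1) = 7.97/9.97

|Γ| ≈ 0.799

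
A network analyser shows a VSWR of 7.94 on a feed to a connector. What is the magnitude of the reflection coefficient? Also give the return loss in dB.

|Γ| = (S − 1)/(S + 1) = (7.94 − 1)/(7.94 + 1) = 6.94/8.94
RL = −20·log₁₀|Γ| = −20·log₁₀(0.776)

|Γ| ≈ 0.776; return loss ≈ 2.2 dB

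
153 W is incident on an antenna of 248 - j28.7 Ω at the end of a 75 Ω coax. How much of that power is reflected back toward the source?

P_reflected ≈ 44.7 W

|Γ| = |(173 − j28.7)/(323 − j28.7)| = 0.541
|Γ|² = 0.292
P_refl = |Γ|²·P_inc = 44.7 W, P_del = (1 − |Γ|²)·P_inc = 108 W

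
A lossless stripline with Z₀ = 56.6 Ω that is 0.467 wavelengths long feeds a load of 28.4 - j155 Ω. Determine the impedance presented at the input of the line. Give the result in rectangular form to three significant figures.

βl = 2π × 0.467 = 168°
tan(βl) = tan(168°) = -0.21
Z_in = Z_0·(Z_L + jZ_0·tanβl)/(Z_0 + jZ_L·tanβl)
     = 56.6·(28.4 − j167)/(24 − j5.97)

Z_in ≈ 155 − j355 Ω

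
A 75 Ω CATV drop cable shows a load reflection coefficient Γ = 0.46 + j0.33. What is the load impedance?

Z_L = Z_0·(1 + Γ)/(1 − Γ) = 75·(1.46 + j0.33)/(0.54 − j0.33)

Z_L ≈ 127 + j124 Ω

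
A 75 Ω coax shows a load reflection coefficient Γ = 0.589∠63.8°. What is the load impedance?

Z_L ≈ 59.2 + j95.9 Ω

Z_L = Z_0·(1 + Γ)/(1 − Γ) = 75·(1.26 + j0.528)/(0.74 − j0.528)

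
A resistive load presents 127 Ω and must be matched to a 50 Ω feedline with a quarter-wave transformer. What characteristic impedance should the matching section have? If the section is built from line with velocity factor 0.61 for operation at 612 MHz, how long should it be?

Z_qwt ≈ 79.7 Ω; length ≈ 7.48 cm

Z_qwt = √(Z_0·R_L) = √(50 × 127) = √6350
λ = 0.61·c/f = 0.299 m, so l = λ/4 = 0.0748 m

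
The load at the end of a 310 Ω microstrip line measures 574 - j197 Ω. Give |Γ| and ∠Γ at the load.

Γ ≈ 0.364 ∠ -24.2°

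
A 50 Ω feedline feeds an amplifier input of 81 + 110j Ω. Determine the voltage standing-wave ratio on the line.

Γ = (Z_L − Z_0)/(Z_L + Z_0) = (31 + j110)/(131 + j110)
|Γ| = 114/171 = 0.668
VSWR = (1 + |Γ|)/(1 − |Γ|) = 1.67/0.332

VSWR ≈ 5.03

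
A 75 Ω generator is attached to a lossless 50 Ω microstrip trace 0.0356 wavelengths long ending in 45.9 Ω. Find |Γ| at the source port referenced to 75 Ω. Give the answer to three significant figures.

βl = 2π × 0.0356 = 12.8°
tan(βl) = 0.227
Z_in = Z_0·(Z_L + jZ_0·tanβl)/(Z_0 + jZ_L·tanβl) = 46.3 + j1.71 Ω
Γ_s = (Z_in − Z_s)/(Z_in + Z_s) = (-28.7 + j1.71)/(121 + j1.71), |Γ_s| = 0.237

|Γ| ≈ 0.237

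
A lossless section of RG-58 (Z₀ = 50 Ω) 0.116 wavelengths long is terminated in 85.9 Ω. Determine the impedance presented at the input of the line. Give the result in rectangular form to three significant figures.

βl = 2π × 0.116 = 41.8°
tan(βl) = tan(41.8°) = 0.893
Z_in = Z_0·(Z_L + jZ_0·tanβl)/(Z_0 + jZ_L·tanβl)
     = 50·(85.9 + j44.6)/(50 + j76.7)

Z_in ≈ 46 − j26 Ω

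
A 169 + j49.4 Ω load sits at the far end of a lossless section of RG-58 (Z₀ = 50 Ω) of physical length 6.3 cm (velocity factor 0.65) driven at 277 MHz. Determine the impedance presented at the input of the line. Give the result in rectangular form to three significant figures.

Z_in ≈ 50.5 − j70.4 Ω

λ = v/f = 0.65·c / 277 MHz = 0.704 m
βl = 2π·l/λ = 2π × 0.0895 = 32.2°
tan(βl) = tan(32.2°) = 0.63
Z_in = Z_0·(Z_L + jZ_0·tanβl)/(Z_0 + jZ_L·tanβl)
     = 50·(169 + j80.9)/(18.9 + j106)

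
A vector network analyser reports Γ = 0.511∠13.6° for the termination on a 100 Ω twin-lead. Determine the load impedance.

Z_L ≈ 276 + j89.7 Ω

Z_L = Z_0·(1 + Γ)/(1 − Γ) = 100·(1.5 + j0.12)/(0.503 − j0.12)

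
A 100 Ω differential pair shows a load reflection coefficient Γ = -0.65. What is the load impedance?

Z_L ≈ 21.2 Ω

Z_L = Z_0·(1 + Γ)/(1 − Γ) = 100·(0.35)/(1.65)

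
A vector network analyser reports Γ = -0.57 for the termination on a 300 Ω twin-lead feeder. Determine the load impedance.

Z_L ≈ 82.2 Ω

Z_L = Z_0·(1 + Γ)/(1 − Γ) = 300·(0.43)/(1.57)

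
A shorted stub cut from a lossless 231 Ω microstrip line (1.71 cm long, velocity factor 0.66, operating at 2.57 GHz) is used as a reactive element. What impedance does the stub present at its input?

Z_in ≈ +j1300 Ω

λ = v/f = 0.66·c / 2.57 GHz = 0.077 m
βl = 2π·l/λ = 2π × 0.222 = 79.9°
tan(βl) = 5.62
For a shorted stub, Z_in = jZ_0·tan(βl)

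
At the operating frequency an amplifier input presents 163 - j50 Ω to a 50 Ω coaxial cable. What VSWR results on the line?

VSWR ≈ 3.6

Γ = (Z_L − Z_0)/(Z_L + Z_0) = (113 − j50)/(213 − j50)
|Γ| = 124/219 = 0.565
VSWR = (1 + |Γ|)/(1 − |Γ|) = 1.56/0.435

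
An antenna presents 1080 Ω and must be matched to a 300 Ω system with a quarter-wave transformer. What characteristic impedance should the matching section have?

Z_qwt ≈ 569 Ω

Z_qwt = √(Z_0·R_L) = √(300 × 1080) = √324000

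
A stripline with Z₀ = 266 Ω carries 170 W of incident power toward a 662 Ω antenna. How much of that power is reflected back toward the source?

Γ = (662 − 266)/(662 + 266) = 0.427
|Γ|² = 0.182
P_refl = |Γ|²·P_inc = 31 W, P_del = (1 − |Γ|²)·P_inc = 139 W

P_reflected ≈ 31 W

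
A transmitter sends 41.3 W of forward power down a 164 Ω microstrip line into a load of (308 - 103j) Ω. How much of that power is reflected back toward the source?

P_reflected ≈ 5.55 W

|Γ| = |(144 − j103)/(472 − j103)| = 0.366
|Γ|² = 0.134
P_refl = |Γ|²·P_inc = 5.55 W, P_del = (1 − |Γ|²)·P_inc = 35.8 W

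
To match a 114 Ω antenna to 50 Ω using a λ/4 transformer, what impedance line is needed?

Z_qwt = √(Z_0·R_L) = √(50 × 114) = √5700

Z_qwt ≈ 75.5 Ω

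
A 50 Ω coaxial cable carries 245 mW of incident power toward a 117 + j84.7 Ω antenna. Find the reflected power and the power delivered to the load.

|Γ| = |(67 + j84.7)/(167 + j84.7)| = 0.577
|Γ|² = 0.333
P_refl = |Γ|²·P_inc = 81.5 mW, P_del = (1 − |Γ|²)·P_inc = 164 mW

P_reflected ≈ 81.5 mW; P_delivered ≈ 164 mW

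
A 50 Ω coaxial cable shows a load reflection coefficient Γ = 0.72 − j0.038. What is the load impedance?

Z_L = Z_0·(1 + Γ)/(1 − Γ) = 50·(1.72 − j0.038)/(0.28 + j0.038)

Z_L ≈ 301 − j47.6 Ω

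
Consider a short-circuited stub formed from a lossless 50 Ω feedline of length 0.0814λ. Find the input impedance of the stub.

Z_in ≈ +j28.1 Ω

βl = 2π × 0.0814 = 29.3°
tan(βl) = 0.561
For a short-circuited stub, Z_in = jZ_0·tan(βl)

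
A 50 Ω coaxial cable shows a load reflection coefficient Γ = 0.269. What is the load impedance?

Z_L ≈ 86.8 Ω

Z_L = Z_0·(1 + Γ)/(1 − Γ) = 50·(1.27)/(0.731)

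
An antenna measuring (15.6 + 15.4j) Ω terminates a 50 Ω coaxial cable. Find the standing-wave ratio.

VSWR ≈ 3.54

Γ = (Z_L − Z_0)/(Z_L + Z_0) = (-34.4 + j15.4)/(65.6 + j15.4)
|Γ| = 37.7/67.4 = 0.559
VSWR = (1 + |Γ|)/(1 − |Γ|) = 1.56/0.441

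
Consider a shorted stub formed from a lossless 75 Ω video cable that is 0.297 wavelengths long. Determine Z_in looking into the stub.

βl = 2π × 0.297 = 107°
tan(βl) = -3.29
For a shorted stub, Z_in = jZ_0·tan(βl)

Z_in ≈ −j247 Ω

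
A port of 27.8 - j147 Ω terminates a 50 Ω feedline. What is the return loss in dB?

RL ≈ 0.975 dB

Γ = (-22.2 − j147)/(77.8 − j147), |Γ| = 0.894
RL = −20·log₁₀|Γ| = −20·log₁₀(0.894)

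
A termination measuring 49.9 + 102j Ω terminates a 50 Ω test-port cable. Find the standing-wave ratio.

VSWR ≈ 6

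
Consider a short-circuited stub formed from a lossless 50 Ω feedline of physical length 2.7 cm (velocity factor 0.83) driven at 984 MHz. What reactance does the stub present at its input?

X_in ≈ 39.6 Ω (inductive)

λ = v/f = 0.83·c / 984 MHz = 0.253 m
βl = 2π·l/λ = 2π × 0.107 = 38.4°
tan(βl) = 0.793
For a short-circuited stub, Z_in = jZ_0·tan(βl)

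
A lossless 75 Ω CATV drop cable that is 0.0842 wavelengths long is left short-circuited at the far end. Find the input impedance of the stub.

Z_in ≈ +j43.8 Ω

βl = 2π × 0.0842 = 30.3°
tan(βl) = 0.585
For a short-circuited stub, Z_in = jZ_0·tan(βl)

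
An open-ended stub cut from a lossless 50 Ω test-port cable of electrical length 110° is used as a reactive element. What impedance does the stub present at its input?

Z_in ≈ +j18.2 Ω

tan(βl) = -2.75
For an open-ended stub, Z_in = −jZ_0·cot(βl) = −jZ_0/tan(βl)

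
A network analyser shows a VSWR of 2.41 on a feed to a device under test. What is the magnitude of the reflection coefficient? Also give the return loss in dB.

|Γ| ≈ 0.413; return loss ≈ 7.67 dB

|Γ| = (S − 1)/(S + 1) = (2.41 − 1)/(2.41 + 1) = 1.41/3.41
RL = −20·log₁₀|Γ| = −20·log₁₀(0.413)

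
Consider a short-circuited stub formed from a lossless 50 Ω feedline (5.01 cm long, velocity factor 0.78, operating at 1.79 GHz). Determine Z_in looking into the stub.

λ = v/f = 0.78·c / 1.79 GHz = 0.131 m
βl = 2π·l/λ = 2π × 0.383 = 138°
tan(βl) = -0.901
For a short-circuited stub, Z_in = jZ_0·tan(βl)

Z_in ≈ −j45.1 Ω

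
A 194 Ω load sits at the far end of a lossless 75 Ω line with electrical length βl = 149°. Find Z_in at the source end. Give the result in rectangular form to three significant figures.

Z_in ≈ 77.3 + j75.1 Ω

tan(βl) = tan(149°) = -0.601
Z_in = Z_0·(Z_L + jZ_0·tanβl)/(Z_0 + jZ_L·tanβl)
     = 75·(194 − j45.1)/(75 − j117)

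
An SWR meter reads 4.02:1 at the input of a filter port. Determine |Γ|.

|Γ| = (S − 1)/(S + 1) = (4.02 − 1)/(4.02 + 1) = 3.02/5.02

|Γ| ≈ 0.602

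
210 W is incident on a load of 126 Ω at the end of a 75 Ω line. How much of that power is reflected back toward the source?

P_reflected ≈ 13.5 W

Γ = (126 − 75)/(126 + 75) = 0.254
|Γ|² = 0.0644
P_refl = |Γ|²·P_inc = 13.5 W, P_del = (1 − |Γ|²)·P_inc = 196 W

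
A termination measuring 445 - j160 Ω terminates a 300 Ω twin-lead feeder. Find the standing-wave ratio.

VSWR ≈ 1.79

Γ = (Z_L − Z_0)/(Z_L + Z_0) = (145 − j160)/(745 − j160)
|Γ| = 216/762 = 0.283
VSWR = (1 + |Γ|)/(1 − |Γ|) = 1.28/0.717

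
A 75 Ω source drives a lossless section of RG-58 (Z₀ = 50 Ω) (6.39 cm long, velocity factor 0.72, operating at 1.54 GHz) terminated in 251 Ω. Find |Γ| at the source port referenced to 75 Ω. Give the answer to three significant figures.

λ = v/f = 0.72·c / 1.54 GHz = 0.14 m
βl = 2π·l/λ = 2π × 0.456 = 164°
tan(βl) = -0.287
Z_in = Z_0·(Z_L + jZ_0·tanβl)/(Z_0 + jZ_L·tanβl) = 88.5 + j113 Ω
Γ_s = (Z_in − Z_s)/(Z_in + Z_s) = (13.5 + j113)/(163 + j113), |Γ_s| = 0.573

|Γ| ≈ 0.573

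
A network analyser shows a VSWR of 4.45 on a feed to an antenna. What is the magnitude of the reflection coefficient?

|Γ| = (S − 1)/(S + 1) = (4.45 − 1)/(4.45 + 1) = 3.45/5.45

|Γ| ≈ 0.633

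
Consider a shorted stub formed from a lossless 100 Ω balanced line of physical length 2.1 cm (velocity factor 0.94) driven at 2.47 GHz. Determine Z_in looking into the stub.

λ = v/f = 0.94·c / 2.47 GHz = 0.114 m
βl = 2π·l/λ = 2π × 0.184 = 66.2°
tan(βl) = 2.27
For a shorted stub, Z_in = jZ_0·tan(βl)

Z_in ≈ +j227 Ω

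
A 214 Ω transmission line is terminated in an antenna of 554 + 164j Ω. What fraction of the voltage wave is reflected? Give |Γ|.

|Γ| ≈ 0.481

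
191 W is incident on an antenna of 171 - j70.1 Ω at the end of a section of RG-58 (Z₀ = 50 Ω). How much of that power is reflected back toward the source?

|Γ| = |(121 − j70.1)/(221 − j70.1)| = 0.603
|Γ|² = 0.364
P_refl = |Γ|²·P_inc = 69.5 W, P_del = (1 − |Γ|²)·P_inc = 122 W

P_reflected ≈ 69.5 W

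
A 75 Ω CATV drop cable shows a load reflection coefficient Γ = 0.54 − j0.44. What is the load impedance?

Z_L ≈ 95.3 − j163 Ω

Z_L = Z_0·(1 + Γ)/(1 − Γ) = 75·(1.54 − j0.44)/(0.46 + j0.44)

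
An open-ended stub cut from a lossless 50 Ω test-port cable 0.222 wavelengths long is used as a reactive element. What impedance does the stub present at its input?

Z_in ≈ −j8.89 Ω

βl = 2π × 0.222 = 79.9°
tan(βl) = 5.63
For an open-ended stub, Z_in = −jZ_0·cot(βl) = −jZ_0/tan(βl)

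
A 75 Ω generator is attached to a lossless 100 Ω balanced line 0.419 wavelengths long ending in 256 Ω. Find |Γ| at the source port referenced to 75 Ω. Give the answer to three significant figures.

|Γ| ≈ 0.51

βl = 2π × 0.419 = 151°
tan(βl) = -0.558
Z_in = Z_0·(Z_L + jZ_0·tanβl)/(Z_0 + jZ_L·tanβl) = 110 + j102 Ω
Γ_s = (Z_in − Z_s)/(Z_in + Z_s) = (35.4 + j102)/(185 + j102), |Γ_s| = 0.51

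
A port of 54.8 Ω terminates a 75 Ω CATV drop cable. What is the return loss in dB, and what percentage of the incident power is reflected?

RL ≈ 16.2 dB; 2.42% of incident power reflected

Γ = (54.8 − 75)/(54.8 + 75) = -0.156
RL = −20·log₁₀(0.156) = 16.2 dB
P_refl/P_inc = |Γ|² = 0.0242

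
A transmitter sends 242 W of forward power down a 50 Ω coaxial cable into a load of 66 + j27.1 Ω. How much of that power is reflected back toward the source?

P_reflected ≈ 16.9 W

|Γ| = |(16 + j27.1)/(116 + j27.1)| = 0.264
|Γ|² = 0.0698
P_refl = |Γ|²·P_inc = 16.9 W, P_del = (1 − |Γ|²)·P_inc = 225 W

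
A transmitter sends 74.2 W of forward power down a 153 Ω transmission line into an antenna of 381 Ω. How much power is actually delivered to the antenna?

Γ = (381 − 153)/(381 + 153) = 0.427
|Γ|² = 0.182
P_refl = |Γ|²·P_inc = 13.5 W, P_del = (1 − |Γ|²)·P_inc = 60.7 W

P_delivered ≈ 60.7 W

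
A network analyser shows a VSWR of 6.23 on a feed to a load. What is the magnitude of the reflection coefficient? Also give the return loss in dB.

|Γ| ≈ 0.723; return loss ≈ 2.81 dB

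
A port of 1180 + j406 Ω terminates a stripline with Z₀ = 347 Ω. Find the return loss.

Γ = (833 + j406)/(1527 + j406), |Γ| = 0.586
RL = −20·log₁₀|Γ| = −20·log₁₀(0.586)

RL ≈ 4.63 dB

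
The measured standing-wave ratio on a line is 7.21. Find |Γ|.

|Γ| = (S − 1)/(S + 1) = (7.21 − 1)/(7.21 + 1) = 6.21/8.21

|Γ| ≈ 0.756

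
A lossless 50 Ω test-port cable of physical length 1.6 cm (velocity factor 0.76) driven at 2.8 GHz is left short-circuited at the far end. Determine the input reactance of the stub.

X_in ≈ 143 Ω (inductive)

λ = v/f = 0.76·c / 2.8 GHz = 0.0814 m
βl = 2π·l/λ = 2π × 0.196 = 70.7°
tan(βl) = 2.86
For a short-circuited stub, Z_in = jZ_0·tan(βl)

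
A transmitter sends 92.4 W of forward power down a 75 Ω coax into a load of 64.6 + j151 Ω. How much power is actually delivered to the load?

|Γ| = |(-10.4 + j151)/(139.6 + j151)| = 0.736
|Γ|² = 0.542
P_refl = |Γ|²·P_inc = 50.1 W, P_del = (1 − |Γ|²)·P_inc = 42.3 W

P_delivered ≈ 42.3 W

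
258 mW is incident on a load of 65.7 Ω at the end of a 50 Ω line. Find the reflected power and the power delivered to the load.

P_reflected ≈ 4.75 mW; P_delivered ≈ 253 mW

Γ = (65.7 − 50)/(65.7 + 50) = 0.136
|Γ|² = 0.0184
P_refl = |Γ|²·P_inc = 4.75 mW, P_del = (1 − |Γ|²)·P_inc = 253 mW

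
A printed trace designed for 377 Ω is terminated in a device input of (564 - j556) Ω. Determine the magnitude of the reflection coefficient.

Γ = (Z_L − Z_0)/(Z_L + Z_0) = (187 − j556)/(941 − j556)
|Γ| = 587/1090

|Γ| ≈ 0.537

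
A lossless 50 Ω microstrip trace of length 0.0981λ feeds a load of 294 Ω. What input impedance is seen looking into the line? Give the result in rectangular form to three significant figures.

Z_in ≈ 24.1 − j64.8 Ω

βl = 2π × 0.0981 = 35.3°
tan(βl) = tan(35.3°) = 0.708
Z_in = Z_0·(Z_L + jZ_0·tanβl)/(Z_0 + jZ_L·tanβl)
     = 50·(294 + j35.4)/(50 + j208)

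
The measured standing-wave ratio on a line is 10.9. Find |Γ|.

|Γ| ≈ 0.832

|Γ| = (S − 1)/(S + 1) = (10.9 − 1)/(10.9 + 1) = 9.9/11.9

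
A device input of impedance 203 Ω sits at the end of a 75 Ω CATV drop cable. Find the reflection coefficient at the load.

Γ = 0.46

Γ = (Z_L − Z_0)/(Z_L + Z_0) = (203 − 75)/(203 + 75) = 128/278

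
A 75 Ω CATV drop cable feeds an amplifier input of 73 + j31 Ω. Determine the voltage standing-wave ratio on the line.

Γ = (Z_L − Z_0)/(Z_L + Z_0) = (-2 + j31)/(148 + j31)
|Γ| = 31.1/151 = 0.205
VSWR = (1 + |Γ|)/(1 − |Γ|) = 1.21/0.795

VSWR ≈ 1.52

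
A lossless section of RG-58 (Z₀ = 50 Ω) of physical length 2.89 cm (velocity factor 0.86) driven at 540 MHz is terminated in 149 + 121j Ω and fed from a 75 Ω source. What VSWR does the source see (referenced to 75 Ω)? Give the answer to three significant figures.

λ = v/f = 0.86·c / 540 MHz = 0.478 m
βl = 2π·l/λ = 2π × 0.0605 = 21.8°
tan(βl) = 0.399
Z_in = Z_0·(Z_L + jZ_0·tanβl)/(Z_0 + jZ_L·tanβl) = 122 − j122 Ω
Γ_s = (Z_in − Z_s)/(Z_in + Z_s) = (46.8 − j122)/(197 − j122), |Γ_s| = 0.564
VSWR = (1 + |Γ_s|)/(1 − |Γ_s|)

VSWR ≈ 3.58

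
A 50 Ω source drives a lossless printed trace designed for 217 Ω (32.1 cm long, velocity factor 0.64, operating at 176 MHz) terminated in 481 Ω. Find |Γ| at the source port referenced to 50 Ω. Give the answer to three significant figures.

|Γ| ≈ 0.45

λ = v/f = 0.64·c / 176 MHz = 1.09 m
βl = 2π·l/λ = 2π × 0.294 = 106°
tan(βl) = -3.5
Z_in = Z_0·(Z_L + jZ_0·tanβl)/(Z_0 + jZ_L·tanβl) = 104 + j48.5 Ω
Γ_s = (Z_in − Z_s)/(Z_in + Z_s) = (54.1 + j48.5)/(154 + j48.5), |Γ_s| = 0.45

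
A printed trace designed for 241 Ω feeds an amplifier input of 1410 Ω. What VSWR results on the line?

For a purely resistive load, VSWR = R_L/Z_0 or Z_0/R_L (whichever > 1) = 1410/241

VSWR ≈ 5.85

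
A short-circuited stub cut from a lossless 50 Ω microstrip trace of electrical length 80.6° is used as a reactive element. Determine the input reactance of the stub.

tan(βl) = 6.04
For a short-circuited stub, Z_in = jZ_0·tan(βl)

X_in ≈ 302 Ω (inductive)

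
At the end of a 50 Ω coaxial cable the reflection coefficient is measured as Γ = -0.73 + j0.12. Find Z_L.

Z_L ≈ 7.53 + j3.99 Ω

Z_L = Z_0·(1 + Γ)/(1 − Γ) = 50·(0.27 + j0.12)/(1.73 − j0.12)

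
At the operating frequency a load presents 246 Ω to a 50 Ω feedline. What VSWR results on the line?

VSWR ≈ 4.92

Γ = (246 − 50)/(246 + 50) = 0.662
VSWR = (1 + 0.662)/(1 − 0.662)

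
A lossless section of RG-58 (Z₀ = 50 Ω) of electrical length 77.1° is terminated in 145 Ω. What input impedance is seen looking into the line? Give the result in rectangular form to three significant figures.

Z_in ≈ 18 − j10 Ω

tan(βl) = tan(77.1°) = 4.37
Z_in = Z_0·(Z_L + jZ_0·tanβl)/(Z_0 + jZ_L·tanβl)
     = 50·(145 + j218)/(50 + j633)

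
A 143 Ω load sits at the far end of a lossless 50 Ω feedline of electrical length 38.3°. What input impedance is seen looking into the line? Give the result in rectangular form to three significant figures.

Z_in ≈ 38.1 − j46.5 Ω

tan(βl) = tan(38.3°) = 0.79
Z_in = Z_0·(Z_L + jZ_0·tanβl)/(Z_0 + jZ_L·tanβl)
     = 50·(143 + j39.5)/(50 + j113)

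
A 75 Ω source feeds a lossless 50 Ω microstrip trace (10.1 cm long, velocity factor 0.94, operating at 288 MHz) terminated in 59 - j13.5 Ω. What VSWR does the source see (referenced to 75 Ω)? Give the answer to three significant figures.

λ = v/f = 0.94·c / 288 MHz = 0.979 m
βl = 2π·l/λ = 2π × 0.103 = 37.1°
tan(βl) = 0.757
Z_in = Z_0·(Z_L + jZ_0·tanβl)/(Z_0 + jZ_L·tanβl) = 41.3 − j10.4 Ω
Γ_s = (Z_in − Z_s)/(Z_in + Z_s) = (-33.7 − j10.4)/(116 − j10.4), |Γ_s| = 0.302
VSWR = (1 + |Γ_s|)/(1 − |Γ_s|)

VSWR ≈ 1.87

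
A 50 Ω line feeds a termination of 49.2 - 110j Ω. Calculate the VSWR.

Γ = (Z_L − Z_0)/(Z_L + Z_0) = (-0.8 − j110)/(99.2 − j110)
|Γ| = 110/148 = 0.743
VSWR = (1 + |Γ|)/(1 − |Γ|) = 1.74/0.257

VSWR ≈ 6.77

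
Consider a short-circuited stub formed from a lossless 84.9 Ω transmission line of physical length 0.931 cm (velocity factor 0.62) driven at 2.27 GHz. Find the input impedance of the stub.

λ = v/f = 0.62·c / 2.27 GHz = 0.0819 m
βl = 2π·l/λ = 2π × 0.114 = 40.9°
tan(βl) = 0.866
For a short-circuited stub, Z_in = jZ_0·tan(βl)

Z_in ≈ +j73.6 Ω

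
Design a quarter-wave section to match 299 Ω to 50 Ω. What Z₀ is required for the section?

Z_qwt ≈ 122 Ω

Z_qwt = √(Z_0·R_L) = √(50 × 299) = √14950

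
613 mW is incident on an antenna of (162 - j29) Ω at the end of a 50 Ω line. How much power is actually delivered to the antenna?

P_delivered ≈ 434 mW

|Γ| = |(112 − j29)/(212 − j29)| = 0.541
|Γ|² = 0.292
P_refl = |Γ|²·P_inc = 179 mW, P_del = (1 − |Γ|²)·P_inc = 434 mW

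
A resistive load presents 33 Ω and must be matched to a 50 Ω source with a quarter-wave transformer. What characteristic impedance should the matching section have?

Z_qwt = √(Z_0·R_L) = √(50 × 33) = √1650

Z_qwt ≈ 40.6 Ω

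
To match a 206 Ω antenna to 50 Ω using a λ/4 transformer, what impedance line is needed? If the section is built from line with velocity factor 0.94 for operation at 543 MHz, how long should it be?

Z_qwt ≈ 101 Ω; length ≈ 13 cm

Z_qwt = √(Z_0·R_L) = √(50 × 206) = √10300
λ = 0.94·c/f = 0.519 m, so l = λ/4 = 0.13 m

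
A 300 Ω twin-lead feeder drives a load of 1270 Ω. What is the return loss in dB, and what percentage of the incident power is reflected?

Γ = (1270 − 300)/(1270 + 300) = 0.618
RL = −20·log₁₀(0.618) = 4.18 dB
P_refl/P_inc = |Γ|² = 0.382

RL ≈ 4.18 dB; 38.2% of incident power reflected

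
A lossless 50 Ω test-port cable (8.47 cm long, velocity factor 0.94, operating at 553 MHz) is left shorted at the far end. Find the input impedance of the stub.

λ = v/f = 0.94·c / 553 MHz = 0.51 m
βl = 2π·l/λ = 2π × 0.166 = 59.8°
tan(βl) = 1.72
For a shorted stub, Z_in = jZ_0·tan(βl)

Z_in ≈ +j85.9 Ω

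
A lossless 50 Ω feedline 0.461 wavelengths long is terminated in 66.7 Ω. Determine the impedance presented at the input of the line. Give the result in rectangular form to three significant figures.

βl = 2π × 0.461 = 166°
tan(βl) = tan(166°) = -0.25
Z_in = Z_0·(Z_L + jZ_0·tanβl)/(Z_0 + jZ_L·tanβl)
     = 50·(66.7 − j12.5)/(50 − j16.7)

Z_in ≈ 63.8 + j8.77 Ω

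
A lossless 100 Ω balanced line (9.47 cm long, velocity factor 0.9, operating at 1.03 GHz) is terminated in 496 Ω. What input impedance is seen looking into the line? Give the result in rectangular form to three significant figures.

Z_in ≈ 33.5 + j78.4 Ω

λ = v/f = 0.9·c / 1.03 GHz = 0.262 m
βl = 2π·l/λ = 2π × 0.361 = 130°
tan(βl) = tan(130°) = -1.19
Z_in = Z_0·(Z_L + jZ_0·tanβl)/(Z_0 + jZ_L·tanβl)
     = 100·(496 − j119)/(100 − j590)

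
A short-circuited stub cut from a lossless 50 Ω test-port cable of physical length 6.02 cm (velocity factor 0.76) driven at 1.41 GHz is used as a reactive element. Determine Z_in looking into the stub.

λ = v/f = 0.76·c / 1.41 GHz = 0.162 m
βl = 2π·l/λ = 2π × 0.372 = 134°
tan(βl) = -1.03
For a short-circuited stub, Z_in = jZ_0·tan(βl)

Z_in ≈ −j51.7 Ω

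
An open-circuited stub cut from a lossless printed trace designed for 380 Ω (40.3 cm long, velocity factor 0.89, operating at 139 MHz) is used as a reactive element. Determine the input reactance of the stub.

λ = v/f = 0.89·c / 139 MHz = 1.92 m
βl = 2π·l/λ = 2π × 0.21 = 75.5°
tan(βl) = 3.87
For an open-circuited stub, Z_in = −jZ_0·cot(βl) = −jZ_0/tan(βl)

X_in ≈ -98.1 Ω (capacitive)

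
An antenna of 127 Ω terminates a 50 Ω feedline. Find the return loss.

RL ≈ 7.23 dB

Γ = (127 − 50)/(127 + 50) = 0.435
RL = −20·log₁₀|Γ| = −20·log₁₀(0.435)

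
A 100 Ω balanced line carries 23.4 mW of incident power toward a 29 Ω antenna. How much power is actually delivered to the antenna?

P_delivered ≈ 16.3 mW

Γ = (29 − 100)/(29 + 100) = -0.55
|Γ|² = 0.303
P_refl = |Γ|²·P_inc = 7.09 mW, P_del = (1 − |Γ|²)·P_inc = 16.3 mW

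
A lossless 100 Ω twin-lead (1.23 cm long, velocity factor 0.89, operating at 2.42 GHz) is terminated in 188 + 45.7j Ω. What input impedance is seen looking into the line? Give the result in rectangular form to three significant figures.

λ = v/f = 0.89·c / 2.42 GHz = 0.11 m
βl = 2π·l/λ = 2π × 0.111 = 40.1°
tan(βl) = tan(40.1°) = 0.843
Z_in = Z_0·(Z_L + jZ_0·tanβl)/(Z_0 + jZ_L·tanβl)
     = 100·(188 + j130)/(61.5 + j159)

Z_in ≈ 111 − j75.5 Ω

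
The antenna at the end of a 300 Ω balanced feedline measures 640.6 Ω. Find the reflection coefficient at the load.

Γ = 0.362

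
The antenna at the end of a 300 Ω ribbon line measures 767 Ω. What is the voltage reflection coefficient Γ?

Γ = (Z_L − Z_0)/(Z_L + Z_0) = (767 − 300)/(767 + 300) = 467/1067

Γ = 0.438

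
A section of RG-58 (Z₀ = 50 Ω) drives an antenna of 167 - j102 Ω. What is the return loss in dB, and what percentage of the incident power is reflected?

RL ≈ 3.78 dB; 41.9% of incident power reflected

Γ = (117 − j102)/(217 − j102), |Γ| = 0.647
RL = −20·log₁₀(0.647) = 3.78 dB
P_refl/P_inc = |Γ|² = 0.419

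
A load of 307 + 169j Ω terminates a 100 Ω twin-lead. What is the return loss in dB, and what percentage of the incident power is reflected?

Γ = (207 + j169)/(407 + j169), |Γ| = 0.606
RL = −20·log₁₀(0.606) = 4.35 dB
P_refl/P_inc = |Γ|² = 0.368

RL ≈ 4.35 dB; 36.8% of incident power reflected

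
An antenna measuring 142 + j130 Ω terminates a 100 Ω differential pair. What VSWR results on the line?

VSWR ≈ 2.98

Γ = (Z_L − Z_0)/(Z_L + Z_0) = (42 + j130)/(242 + j130)
|Γ| = 137/275 = 0.497
VSWR = (1 + |Γ|)/(1 − |Γ|) = 1.5/0.503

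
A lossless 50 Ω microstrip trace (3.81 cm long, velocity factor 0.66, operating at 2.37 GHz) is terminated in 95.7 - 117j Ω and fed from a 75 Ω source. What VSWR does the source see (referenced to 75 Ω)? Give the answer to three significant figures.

VSWR ≈ 3.4

λ = v/f = 0.66·c / 2.37 GHz = 0.0835 m
βl = 2π·l/λ = 2π × 0.456 = 164°
tan(βl) = -0.283
Z_in = Z_0·(Z_L + jZ_0·tanβl)/(Z_0 + jZ_L·tanβl) = 254 + j19 Ω
Γ_s = (Z_in − Z_s)/(Z_in + Z_s) = (179 + j19)/(329 + j19), |Γ_s| = 0.546
VSWR = (1 + |Γ_s|)/(1 − |Γ_s|)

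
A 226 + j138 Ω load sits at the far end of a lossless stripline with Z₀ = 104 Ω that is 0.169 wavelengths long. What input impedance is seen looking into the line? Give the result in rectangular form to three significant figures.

Z_in ≈ 55.8 − j77.8 Ω

βl = 2π × 0.169 = 60.8°
tan(βl) = tan(60.8°) = 1.79
Z_in = Z_0·(Z_L + jZ_0·tanβl)/(Z_0 + jZ_L·tanβl)
     = 104·(226 + j324)/(-143 + j405)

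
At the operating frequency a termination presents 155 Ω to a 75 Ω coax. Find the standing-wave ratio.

VSWR ≈ 2.07

For a purely resistive load, VSWR = R_L/Z_0 or Z_0/R_L (whichever > 1) = 155/75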